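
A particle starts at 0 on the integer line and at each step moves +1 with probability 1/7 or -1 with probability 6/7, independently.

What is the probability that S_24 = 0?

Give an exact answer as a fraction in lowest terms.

Answer: 840908430655488/27368747340080916343

Derivation:
To be at 0 after 24 steps: need exactly 12 steps of +1 and 12 of -1.
Number of such sequences: C(24,12) = 2704156
Each has probability (1/7)^12 · (6/7)^12 = 2176782336/191581231380566414401
P = 2704156 · 2176782336/191581231380566414401 = 840908430655488/27368747340080916343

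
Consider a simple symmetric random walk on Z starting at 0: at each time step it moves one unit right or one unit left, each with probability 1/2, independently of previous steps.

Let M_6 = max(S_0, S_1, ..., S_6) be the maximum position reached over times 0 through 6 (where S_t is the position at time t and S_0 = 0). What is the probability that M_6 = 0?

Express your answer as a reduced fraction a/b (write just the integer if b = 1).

Let M_6 = max(S_0,...,S_6). Use the reflection principle: for j ≥ 1, #{paths with M_6 ≥ j} = #{S_6 ≥ j} + #{S_6 ≥ j+1}.
P(M_6 ≥ 0) = 1 since S_0 = 0, so #{M_6 ≥ 0} = 64.
#{M_6 ≥ 1} = #{S_6 ≥ 1} + #{S_6 ≥ 2} = 22 + 22 = 44.
#{M_6 = 0} = 64 - 44 = 20.
P(M_6 = 0) = 20/64 = 5/16

Answer: 5/16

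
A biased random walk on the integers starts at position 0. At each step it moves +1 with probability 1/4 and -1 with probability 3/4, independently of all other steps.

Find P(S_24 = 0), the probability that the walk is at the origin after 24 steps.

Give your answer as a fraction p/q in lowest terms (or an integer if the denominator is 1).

Answer: 359274842199/70368744177664

Derivation:
To be at 0 after 24 steps: need exactly 12 steps of +1 and 12 of -1.
Number of such sequences: C(24,12) = 2704156
Each has probability (1/4)^12 · (3/4)^12 = 531441/281474976710656
P = 2704156 · 531441/281474976710656 = 359274842199/70368744177664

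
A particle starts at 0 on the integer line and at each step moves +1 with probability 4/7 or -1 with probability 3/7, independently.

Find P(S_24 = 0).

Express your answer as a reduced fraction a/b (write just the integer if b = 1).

Answer: 3444360931964878848/27368747340080916343

Derivation:
To reach position 0 after 24 steps: need 12 steps of +1 and 12 steps of -1.
Number of such sequences: C(24,12) = 2704156
Each has probability (4/7)^12 · (3/7)^12 = 8916100448256/191581231380566414401
P = 2704156 · 8916100448256/191581231380566414401 = 3444360931964878848/27368747340080916343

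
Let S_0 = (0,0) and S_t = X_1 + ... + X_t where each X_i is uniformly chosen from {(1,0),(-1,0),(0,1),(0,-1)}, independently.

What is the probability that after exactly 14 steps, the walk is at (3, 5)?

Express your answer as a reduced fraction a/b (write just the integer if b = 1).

Let h be the number of horizontal steps (so 14-h are vertical). To end at (3,5) need (h+3)/2 right-steps and ((14-h)+5)/2 up-steps.
Sum over h with 3 ≤ h ≤ 9, h ≡ 1 (mod 2), 14-h ≡ 1 (mod 2):
h=3: C(14,3)·C(3,3)·C(11,8) = 364·1·165 = 60060
h=5: C(14,5)·C(5,4)·C(9,7) = 2002·5·36 = 360360
h=7: C(14,7)·C(7,5)·C(7,6) = 3432·21·7 = 504504
h=9: C(14,9)·C(9,6)·C(5,5) = 2002·84·1 = 168168
Total favorable: 1093092
Total paths: 4^14 = 268435456
P = 1093092/268435456 = 273273/67108864

Answer: 273273/67108864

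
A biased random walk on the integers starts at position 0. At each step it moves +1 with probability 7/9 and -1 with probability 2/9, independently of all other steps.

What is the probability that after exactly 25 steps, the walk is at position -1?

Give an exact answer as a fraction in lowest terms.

To reach position -1 after 25 steps: need 12 steps of +1 and 13 steps of -1.
Number of such sequences: C(25,12) = 5200300
Each has probability (7/9)^12 · (2/9)^13 = 113387824750592/717897987691852588770249
P = 5200300 · 113387824750592/717897987691852588770249 = 589650705050503577600/717897987691852588770249

Answer: 589650705050503577600/717897987691852588770249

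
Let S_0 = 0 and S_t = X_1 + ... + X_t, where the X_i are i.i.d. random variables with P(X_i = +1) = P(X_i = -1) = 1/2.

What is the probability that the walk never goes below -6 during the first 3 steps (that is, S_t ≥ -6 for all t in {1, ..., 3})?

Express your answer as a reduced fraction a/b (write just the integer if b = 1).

Let f(t,s) = #length-t paths at position s with S_1..S_t all ≥ -6.
f(t,s) = f(t-1,s-1) + f(t-1,s+1) for s ≥ -6; f(t,s) = 0 for s < -6.
t=0: f(0,0)=1
t=1: f(1,-1)=1 f(1,1)=1
t=2: f(2,-2)=1 f(2,0)=2 f(2,2)=1
t=3: f(3,-3)=1 f(3,-1)=3 f(3,1)=3 f(3,3)=1
Σ_s f(3,s) = 8
P = 8/8 = 1

Answer: 1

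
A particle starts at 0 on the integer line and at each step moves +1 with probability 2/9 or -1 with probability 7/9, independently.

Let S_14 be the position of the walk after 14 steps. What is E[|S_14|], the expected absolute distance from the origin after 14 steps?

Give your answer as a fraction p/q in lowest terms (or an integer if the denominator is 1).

S_14 takes values m ≡ 0 (mod 2) with |m| ≤ 14; P(S_14=m) = C(14,(14+m)/2) · (2/9)^((14+m)/2) · (7/9)^((14-m)/2).
Distribution: P(S=-14)=678223072849/22876792454961, P(S=-12)=2712892291396/22876792454961, P(S=-10)=5038228541164/22876792454961, P(S=-8)=5757975475616/22876792454961, P(S=-6)=4524123587984/22876792454961, P(S=-4)=2585213478848/22876792454961, P(S=-2)=369316211264/7625597484987, P(S=0)=120593048576/7625597484987, P(S=2)=30148262144/7625597484987, P(S=4)=17227578368/22876792454961, P(S=6)=2461082624/22876792454961, P(S=8)=255696896/22876792454961, P(S=10)=18264064/22876792454961, P(S=12)=802816/22876792454961, P(S=14)=16384/22876792454961
E[|S_14|] = Σ_m |m|·P(S_14=m) = 59488072301714/7625597484987

Answer: 59488072301714/7625597484987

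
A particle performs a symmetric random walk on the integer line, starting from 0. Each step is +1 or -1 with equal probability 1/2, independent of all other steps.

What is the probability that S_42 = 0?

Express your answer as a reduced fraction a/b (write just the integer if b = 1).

Answer: 67282234305/549755813888

Derivation:
To return to 0 after 42 steps: need exactly 21 steps of +1 and 21 of -1.
Favorable paths: C(42,21) = 538257874440
Total paths: 2^42 = 4398046511104
P = 538257874440/4398046511104 = 67282234305/549755813888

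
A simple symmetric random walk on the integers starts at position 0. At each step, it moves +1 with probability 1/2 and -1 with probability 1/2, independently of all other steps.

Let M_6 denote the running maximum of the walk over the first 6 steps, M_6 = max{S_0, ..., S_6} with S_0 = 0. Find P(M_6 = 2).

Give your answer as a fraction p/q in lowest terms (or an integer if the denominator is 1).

Answer: 15/64

Derivation:
Let M_6 = max(S_0,...,S_6). Use the reflection principle: for j ≥ 1, #{paths with M_6 ≥ j} = #{S_6 ≥ j} + #{S_6 ≥ j+1}.
By reflection, #{M_6 ≥ 2} = #{S_6 ≥ 2} + #{S_6 ≥ 3} = 22 + 7 = 29.
#{M_6 ≥ 3} = #{S_6 ≥ 3} + #{S_6 ≥ 4} = 7 + 7 = 14.
#{M_6 = 2} = 29 - 14 = 15.
P(M_6 = 2) = 15/64 = 15/64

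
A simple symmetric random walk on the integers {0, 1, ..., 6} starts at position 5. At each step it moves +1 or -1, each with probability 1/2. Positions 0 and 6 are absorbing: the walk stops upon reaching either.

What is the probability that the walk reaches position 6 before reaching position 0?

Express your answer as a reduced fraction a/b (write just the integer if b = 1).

Symmetric walk (p = 1/2): the harmonic-function argument gives P(hit 6 before 0 | start at 5) = a/N.
P = 5/6 = 5/6

Answer: 5/6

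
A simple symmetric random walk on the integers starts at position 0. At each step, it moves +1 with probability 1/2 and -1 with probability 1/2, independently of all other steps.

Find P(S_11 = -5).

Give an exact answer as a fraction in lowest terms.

To reach position -5 after 11 steps: need 3 steps of +1 and 8 of -1.
Favorable paths: C(11,3) = 165
Total paths: 2^11 = 2048
P = 165/2048 = 165/2048

Answer: 165/2048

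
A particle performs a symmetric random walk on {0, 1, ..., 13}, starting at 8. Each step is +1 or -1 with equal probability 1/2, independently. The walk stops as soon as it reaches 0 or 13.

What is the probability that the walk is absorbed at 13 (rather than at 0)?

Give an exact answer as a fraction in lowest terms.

Symmetric walk (p = 1/2): the harmonic-function argument gives P(hit 13 before 0 | start at 8) = a/N.
P = 8/13 = 8/13

Answer: 8/13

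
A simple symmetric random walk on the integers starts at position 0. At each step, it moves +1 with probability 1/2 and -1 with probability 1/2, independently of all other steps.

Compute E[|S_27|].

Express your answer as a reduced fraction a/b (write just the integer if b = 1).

S_27 takes values m ≡ 1 (mod 2) with |m| ≤ 27; P(S_27=m) = C(27,(27+m)/2)/2^27.
Total paths: 2^27 = 134217728
Distribution: P(S=-27)=1/134217728, P(S=-25)=27/134217728, P(S=-23)=351/134217728, P(S=-21)=2925/134217728, P(S=-19)=17550/134217728, P(S=-17)=80730/134217728, P(S=-15)=296010/134217728, P(S=-13)=888030/134217728, P(S=-11)=2220075/134217728, P(S=-9)=4686825/134217728, P(S=-7)=8436285/134217728, P(S=-5)=13037895/134217728, P(S=-3)=17383860/134217728, P(S=-1)=20058300/134217728, P(S=1)=20058300/134217728, P(S=3)=17383860/134217728, P(S=5)=13037895/134217728, P(S=7)=8436285/134217728, P(S=9)=4686825/134217728, P(S=11)=2220075/134217728, P(S=13)=888030/134217728, P(S=15)=296010/134217728, P(S=17)=80730/134217728, P(S=19)=17550/134217728, P(S=21)=2925/134217728, P(S=23)=351/134217728, P(S=25)=27/134217728, P(S=27)=1/134217728
E[|S_27|] = Σ_m |m|·P(S_27=m) = 561632400/134217728 = 35102025/8388608

Answer: 35102025/8388608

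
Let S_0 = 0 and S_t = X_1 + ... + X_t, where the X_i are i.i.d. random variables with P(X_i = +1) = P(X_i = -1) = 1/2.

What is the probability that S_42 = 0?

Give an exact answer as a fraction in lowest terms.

Answer: 67282234305/549755813888

Derivation:
To return to 0 after 42 steps: need exactly 21 steps of +1 and 21 of -1.
Favorable paths: C(42,21) = 538257874440
Total paths: 2^42 = 4398046511104
P = 538257874440/4398046511104 = 67282234305/549755813888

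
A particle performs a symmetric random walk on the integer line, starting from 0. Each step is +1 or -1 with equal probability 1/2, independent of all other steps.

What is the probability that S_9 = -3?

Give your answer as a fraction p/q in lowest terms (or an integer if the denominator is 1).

To reach position -3 after 9 steps: need 3 steps of +1 and 6 of -1.
Favorable paths: C(9,3) = 84
Total paths: 2^9 = 512
P = 84/512 = 21/128

Answer: 21/128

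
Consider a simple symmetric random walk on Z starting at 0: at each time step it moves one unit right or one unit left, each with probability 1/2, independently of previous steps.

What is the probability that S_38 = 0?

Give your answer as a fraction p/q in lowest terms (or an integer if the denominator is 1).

To return to 0 after 38 steps: need exactly 19 steps of +1 and 19 of -1.
Favorable paths: C(38,19) = 35345263800
Total paths: 2^38 = 274877906944
P = 35345263800/274877906944 = 4418157975/34359738368

Answer: 4418157975/34359738368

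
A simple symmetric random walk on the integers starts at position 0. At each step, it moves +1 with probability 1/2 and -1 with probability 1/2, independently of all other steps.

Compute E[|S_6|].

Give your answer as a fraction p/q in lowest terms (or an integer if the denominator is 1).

S_6 takes values m ≡ 0 (mod 2) with |m| ≤ 6; P(S_6=m) = C(6,(6+m)/2)/2^6.
Total paths: 2^6 = 64
Distribution: P(S=-6)=1/64, P(S=-4)=6/64, P(S=-2)=15/64, P(S=0)=20/64, P(S=2)=15/64, P(S=4)=6/64, P(S=6)=1/64
E[|S_6|] = Σ_m |m|·P(S_6=m) = 120/64 = 15/8

Answer: 15/8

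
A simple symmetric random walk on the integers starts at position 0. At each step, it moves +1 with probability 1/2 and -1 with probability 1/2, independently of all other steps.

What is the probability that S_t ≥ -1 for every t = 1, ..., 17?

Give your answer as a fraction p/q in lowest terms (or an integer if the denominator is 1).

Let f(t,s) = #length-t paths at position s with S_1..S_t all ≥ -1.
f(t,s) = f(t-1,s-1) + f(t-1,s+1) for s ≥ -1; f(t,s) = 0 for s < -1.
t=0: f(0,0)=1
t=1: f(1,-1)=1 f(1,1)=1
t=2: f(2,0)=2 f(2,2)=1
t=3: f(3,-1)=2 f(3,1)=3 f(3,3)=1
t=4: f(4,0)=5 f(4,2)=4 f(4,4)=1
t=5: f(5,-1)=5 f(5,1)=9 f(5,3)=5 f(5,5)=1
t=6: f(6,0)=14 f(6,2)=14 f(6,4)=6 f(6,6)=1
t=7: f(7,-1)=14 f(7,1)=28 f(7,3)=20 f(7,5)=7 f(7,7)=1
t=8: f(8,0)=42 f(8,2)=48 f(8,4)=27 f(8,6)=8 f(8,8)=1
t=9: f(9,-1)=42 f(9,1)=90 f(9,3)=75 f(9,5)=35 f(9,7)=9 f(9,9)=1
t=10: f(10,0)=132 f(10,2)=165 f(10,4)=110 f(10,6)=44 f(10,8)=10 f(10,10)=1
t=11: f(11,-1)=132 f(11,1)=297 f(11,3)=275 f(11,5)=154 f(11,7)=54 f(11,9)=11 f(11,11)=1
t=12: f(12,0)=429 f(12,2)=572 f(12,4)=429 f(12,6)=208 f(12,8)=65 f(12,10)=12 f(12,12)=1
t=13: f(13,-1)=429 f(13,1)=1001 f(13,3)=1001 f(13,5)=637 f(13,7)=273 f(13,9)=77 f(13,11)=13 f(13,13)=1
t=14: f(14,0)=1430 f(14,2)=2002 f(14,4)=1638 f(14,6)=910 f(14,8)=350 f(14,10)=90 f(14,12)=14 f(14,14)=1
t=15: f(15,-1)=1430 f(15,1)=3432 f(15,3)=3640 f(15,5)=2548 f(15,7)=1260 f(15,9)=440 f(15,11)=104 f(15,13)=15 f(15,15)=1
t=16: f(16,0)=4862 f(16,2)=7072 f(16,4)=6188 f(16,6)=3808 f(16,8)=1700 f(16,10)=544 f(16,12)=119 f(16,14)=16 f(16,16)=1
t=17: f(17,-1)=4862 f(17,1)=11934 f(17,3)=13260 f(17,5)=9996 f(17,7)=5508 f(17,9)=2244 f(17,11)=663 f(17,13)=135 f(17,15)=17 f(17,17)=1
Σ_s f(17,s) = 48620
P = 48620/131072 = 12155/32768

Answer: 12155/32768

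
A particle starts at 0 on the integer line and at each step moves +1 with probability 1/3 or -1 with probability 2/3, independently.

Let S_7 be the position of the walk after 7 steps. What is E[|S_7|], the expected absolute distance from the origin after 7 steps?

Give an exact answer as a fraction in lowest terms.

S_7 takes values m ≡ 1 (mod 2) with |m| ≤ 7; P(S_7=m) = C(7,(7+m)/2) · (1/3)^((7+m)/2) · (2/3)^((7-m)/2).
Distribution: P(S=-7)=128/2187, P(S=-5)=448/2187, P(S=-3)=224/729, P(S=-1)=560/2187, P(S=1)=280/2187, P(S=3)=28/729, P(S=5)=14/2187, P(S=7)=1/2187
E[|S_7|] = Σ_m |m|·P(S_7=m) = 2107/729

Answer: 2107/729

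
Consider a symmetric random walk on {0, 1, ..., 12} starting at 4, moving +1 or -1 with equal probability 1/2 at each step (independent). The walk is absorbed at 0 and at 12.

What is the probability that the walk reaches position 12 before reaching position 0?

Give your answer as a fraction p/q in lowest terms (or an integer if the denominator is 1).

Symmetric walk (p = 1/2): the harmonic-function argument gives P(hit 12 before 0 | start at 4) = a/N.
P = 4/12 = 1/3

Answer: 1/3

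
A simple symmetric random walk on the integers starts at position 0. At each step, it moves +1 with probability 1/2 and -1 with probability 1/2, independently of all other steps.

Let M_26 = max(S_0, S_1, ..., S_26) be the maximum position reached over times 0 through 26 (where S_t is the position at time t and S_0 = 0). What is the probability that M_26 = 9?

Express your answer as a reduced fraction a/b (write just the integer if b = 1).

Let M_26 = max(S_0,...,S_26). Use the reflection principle: for j ≥ 1, #{paths with M_26 ≥ j} = #{S_26 ≥ j} + #{S_26 ≥ j+1}.
By reflection, #{M_26 ≥ 9} = #{S_26 ≥ 9} + #{S_26 ≥ 10} = 2533987 + 2533987 = 5067974.
#{M_26 ≥ 10} = #{S_26 ≥ 10} + #{S_26 ≥ 11} = 2533987 + 971712 = 3505699.
#{M_26 = 9} = 5067974 - 3505699 = 1562275.
P(M_26 = 9) = 1562275/67108864 = 1562275/67108864

Answer: 1562275/67108864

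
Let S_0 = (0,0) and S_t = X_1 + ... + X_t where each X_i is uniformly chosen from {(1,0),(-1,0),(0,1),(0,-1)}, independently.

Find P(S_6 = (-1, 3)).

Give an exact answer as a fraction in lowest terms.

Answer: 45/2048

Derivation:
Let h be the number of horizontal steps (so 6-h are vertical). To end at (-1,3) need (h-1)/2 right-steps and ((6-h)+3)/2 up-steps.
Sum over h with 1 ≤ h ≤ 3, h ≡ 1 (mod 2), 6-h ≡ 1 (mod 2):
h=1: C(6,1)·C(1,0)·C(5,4) = 6·1·5 = 30
h=3: C(6,3)·C(3,1)·C(3,3) = 20·3·1 = 60
Total favorable: 90
Total paths: 4^6 = 4096
P = 90/4096 = 45/2048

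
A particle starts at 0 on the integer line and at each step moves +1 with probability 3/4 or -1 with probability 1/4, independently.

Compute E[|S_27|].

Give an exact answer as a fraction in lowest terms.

S_27 takes values m ≡ 1 (mod 2) with |m| ≤ 27; P(S_27=m) = C(27,(27+m)/2) · (3/4)^((27+m)/2) · (1/4)^((27-m)/2).
Distribution: P(S=-27)=1/18014398509481984, P(S=-25)=81/18014398509481984, P(S=-23)=3159/18014398509481984, P(S=-21)=78975/18014398509481984, P(S=-19)=710775/9007199254740992, P(S=-17)=9808695/9007199254740992, P(S=-15)=107895645/9007199254740992, P(S=-13)=971060805/9007199254740992, P(S=-11)=14565912075/18014398509481984, P(S=-9)=92250776475/18014398509481984, P(S=-7)=498154192965/18014398509481984, P(S=-5)=2309623985565/18014398509481984, P(S=-3)=2309623985565/4503599627370496, P(S=-1)=7994852257725/4503599627370496, P(S=1)=23984556773175/4503599627370496, P(S=3)=62359847610255/4503599627370496, P(S=5)=561238628492295/18014398509481984, P(S=7)=1089463220014455/18014398509481984, P(S=9)=1815772033357425/18014398509481984, P(S=11)=2580307626350025/18014398509481984, P(S=13)=1548184575810015/9007199254740992, P(S=15)=1548184575810015/9007199254740992, P(S=17)=1266696471117285/9007199254740992, P(S=19)=826106394206925/9007199254740992, P(S=21)=826106394206925/18014398509481984, P(S=23)=297398301914493/18014398509481984, P(S=25)=68630377364883/18014398509481984, P(S=27)=7625597484987/18014398509481984
E[|S_27|] = Σ_m |m|·P(S_27=m) = 7604558710240581/562949953421312

Answer: 7604558710240581/562949953421312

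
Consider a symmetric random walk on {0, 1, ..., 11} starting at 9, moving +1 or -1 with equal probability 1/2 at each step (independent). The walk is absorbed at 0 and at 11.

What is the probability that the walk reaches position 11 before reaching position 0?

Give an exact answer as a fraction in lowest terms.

Answer: 9/11

Derivation:
Symmetric walk (p = 1/2): the harmonic-function argument gives P(hit 11 before 0 | start at 9) = a/N.
P = 9/11 = 9/11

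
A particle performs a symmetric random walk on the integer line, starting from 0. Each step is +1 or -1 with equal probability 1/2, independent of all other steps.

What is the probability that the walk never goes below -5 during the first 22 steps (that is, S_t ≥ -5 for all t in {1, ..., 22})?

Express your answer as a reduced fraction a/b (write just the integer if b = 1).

Let f(t,s) = #length-t paths at position s with S_1..S_t all ≥ -5.
f(t,s) = f(t-1,s-1) + f(t-1,s+1) for s ≥ -5; f(t,s) = 0 for s < -5.
t=0: f(0,0)=1
t=1: f(1,-1)=1 f(1,1)=1
t=2: f(2,-2)=1 f(2,0)=2 f(2,2)=1
t=3: f(3,-3)=1 f(3,-1)=3 f(3,1)=3 f(3,3)=1
t=4: f(4,-4)=1 f(4,-2)=4 f(4,0)=6 f(4,2)=4 f(4,4)=1
t=5: f(5,-5)=1 f(5,-3)=5 f(5,-1)=10 f(5,1)=10 f(5,3)=5 f(5,5)=1
t=6: f(6,-4)=6 f(6,-2)=15 f(6,0)=20 f(6,2)=15 f(6,4)=6 f(6,6)=1
t=7: f(7,-5)=6 f(7,-3)=21 f(7,-1)=35 f(7,1)=35 f(7,3)=21 f(7,5)=7 f(7,7)=1
t=8: f(8,-4)=27 f(8,-2)=56 f(8,0)=70 f(8,2)=56 f(8,4)=28 f(8,6)=8 f(8,8)=1
t=9: f(9,-5)=27 f(9,-3)=83 f(9,-1)=126 f(9,1)=126 f(9,3)=84 f(9,5)=36 f(9,7)=9 f(9,9)=1
t=10: f(10,-4)=110 f(10,-2)=209 f(10,0)=252 f(10,2)=210 f(10,4)=120 f(10,6)=45 f(10,8)=10 f(10,10)=1
t=11: f(11,-5)=110 f(11,-3)=319 f(11,-1)=461 f(11,1)=462 f(11,3)=330 f(11,5)=165 f(11,7)=55 f(11,9)=11 f(11,11)=1
t=12: f(12,-4)=429 f(12,-2)=780 f(12,0)=923 f(12,2)=792 f(12,4)=495 f(12,6)=220 f(12,8)=66 f(12,10)=12 f(12,12)=1
t=13: f(13,-5)=429 f(13,-3)=1209 f(13,-1)=1703 f(13,1)=1715 f(13,3)=1287 f(13,5)=715 f(13,7)=286 f(13,9)=78 f(13,11)=13 f(13,13)=1
t=14: f(14,-4)=1638 f(14,-2)=2912 f(14,0)=3418 f(14,2)=3002 f(14,4)=2002 f(14,6)=1001 f(14,8)=364 f(14,10)=91 f(14,12)=14 f(14,14)=1
t=15: f(15,-5)=1638 f(15,-3)=4550 f(15,-1)=6330 f(15,1)=6420 f(15,3)=5004 f(15,5)=3003 f(15,7)=1365 f(15,9)=455 f(15,11)=105 f(15,13)=15 f(15,15)=1
t=16: f(16,-4)=6188 f(16,-2)=10880 f(16,0)=12750 f(16,2)=11424 f(16,4)=8007 f(16,6)=4368 f(16,8)=1820 f(16,10)=560 f(16,12)=120 f(16,14)=16 f(16,16)=1
t=17: f(17,-5)=6188 f(17,-3)=17068 f(17,-1)=23630 f(17,1)=24174 f(17,3)=19431 f(17,5)=12375 f(17,7)=6188 f(17,9)=2380 f(17,11)=680 f(17,13)=136 f(17,15)=17 f(17,17)=1
t=18: f(18,-4)=23256 f(18,-2)=40698 f(18,0)=47804 f(18,2)=43605 f(18,4)=31806 f(18,6)=18563 f(18,8)=8568 f(18,10)=3060 f(18,12)=816 f(18,14)=153 f(18,16)=18 f(18,18)=1
t=19: f(19,-5)=23256 f(19,-3)=63954 f(19,-1)=88502 f(19,1)=91409 f(19,3)=75411 f(19,5)=50369 f(19,7)=27131 f(19,9)=11628 f(19,11)=3876 f(19,13)=969 f(19,15)=171 f(19,17)=19 f(19,19)=1
t=20: f(20,-4)=87210 f(20,-2)=152456 f(20,0)=179911 f(20,2)=166820 f(20,4)=125780 f(20,6)=77500 f(20,8)=38759 f(20,10)=15504 f(20,12)=4845 f(20,14)=1140 f(20,16)=190 f(20,18)=20 f(20,20)=1
t=21: f(21,-5)=87210 f(21,-3)=239666 f(21,-1)=332367 f(21,1)=346731 f(21,3)=292600 f(21,5)=203280 f(21,7)=116259 f(21,9)=54263 f(21,11)=20349 f(21,13)=5985 f(21,15)=1330 f(21,17)=210 f(21,19)=21 f(21,21)=1
t=22: f(22,-4)=326876 f(22,-2)=572033 f(22,0)=679098 f(22,2)=639331 f(22,4)=495880 f(22,6)=319539 f(22,8)=170522 f(22,10)=74612 f(22,12)=26334 f(22,14)=7315 f(22,16)=1540 f(22,18)=231 f(22,20)=22 f(22,22)=1
Σ_s f(22,s) = 3313334
P = 3313334/4194304 = 1656667/2097152

Answer: 1656667/2097152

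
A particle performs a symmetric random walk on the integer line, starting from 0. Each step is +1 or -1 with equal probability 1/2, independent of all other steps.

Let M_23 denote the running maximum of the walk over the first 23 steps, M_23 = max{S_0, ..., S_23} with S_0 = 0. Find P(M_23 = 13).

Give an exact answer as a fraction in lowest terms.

Answer: 33649/8388608

Derivation:
Let M_23 = max(S_0,...,S_23). Use the reflection principle: for j ≥ 1, #{paths with M_23 ≥ j} = #{S_23 ≥ j} + #{S_23 ≥ j+1}.
By reflection, #{M_23 ≥ 13} = #{S_23 ≥ 13} + #{S_23 ≥ 14} = 44552 + 10903 = 55455.
#{M_23 ≥ 14} = #{S_23 ≥ 14} + #{S_23 ≥ 15} = 10903 + 10903 = 21806.
#{M_23 = 13} = 55455 - 21806 = 33649.
P(M_23 = 13) = 33649/8388608 = 33649/8388608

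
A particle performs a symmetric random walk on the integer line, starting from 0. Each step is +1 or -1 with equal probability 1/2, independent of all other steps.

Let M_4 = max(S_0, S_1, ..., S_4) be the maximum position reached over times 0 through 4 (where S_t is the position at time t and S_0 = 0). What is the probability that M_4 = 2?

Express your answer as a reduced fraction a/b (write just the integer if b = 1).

Let M_4 = max(S_0,...,S_4). Use the reflection principle: for j ≥ 1, #{paths with M_4 ≥ j} = #{S_4 ≥ j} + #{S_4 ≥ j+1}.
By reflection, #{M_4 ≥ 2} = #{S_4 ≥ 2} + #{S_4 ≥ 3} = 5 + 1 = 6.
#{M_4 ≥ 3} = #{S_4 ≥ 3} + #{S_4 ≥ 4} = 1 + 1 = 2.
#{M_4 = 2} = 6 - 2 = 4.
P(M_4 = 2) = 4/16 = 1/4

Answer: 1/4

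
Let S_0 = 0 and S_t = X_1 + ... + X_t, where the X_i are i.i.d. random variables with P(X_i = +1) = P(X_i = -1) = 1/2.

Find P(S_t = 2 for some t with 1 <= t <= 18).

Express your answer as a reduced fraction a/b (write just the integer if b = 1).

Answer: 84883/131072

Derivation:
Count via complement. Let g(t,s) = #length-t paths at position s with S_1..S_t all ≠ 2.
g(t,s) = g(t-1,s-1) + g(t-1,s+1) for s ≠ 2; g(t,2) = 0.
t=0: g(0,0)=1
t=1: g(1,-1)=1 g(1,1)=1
t=2: g(2,-2)=1 g(2,0)=2
t=3: g(3,-3)=1 g(3,-1)=3 g(3,1)=2
t=4: g(4,-4)=1 g(4,-2)=4 g(4,0)=5
t=5: g(5,-5)=1 g(5,-3)=5 g(5,-1)=9 g(5,1)=5
t=6: g(6,-6)=1 g(6,-4)=6 g(6,-2)=14 g(6,0)=14
t=7: g(7,-7)=1 g(7,-5)=7 g(7,-3)=20 g(7,-1)=28 g(7,1)=14
t=8: g(8,-8)=1 g(8,-6)=8 g(8,-4)=27 g(8,-2)=48 g(8,0)=42
t=9: g(9,-9)=1 g(9,-7)=9 g(9,-5)=35 g(9,-3)=75 g(9,-1)=90 g(9,1)=42
t=10: g(10,-10)=1 g(10,-8)=10 g(10,-6)=44 g(10,-4)=110 g(10,-2)=165 g(10,0)=132
t=11: g(11,-11)=1 g(11,-9)=11 g(11,-7)=54 g(11,-5)=154 g(11,-3)=275 g(11,-1)=297 g(11,1)=132
t=12: g(12,-12)=1 g(12,-10)=12 g(12,-8)=65 g(12,-6)=208 g(12,-4)=429 g(12,-2)=572 g(12,0)=429
t=13: g(13,-13)=1 g(13,-11)=13 g(13,-9)=77 g(13,-7)=273 g(13,-5)=637 g(13,-3)=1001 g(13,-1)=1001 g(13,1)=429
t=14: g(14,-14)=1 g(14,-12)=14 g(14,-10)=90 g(14,-8)=350 g(14,-6)=910 g(14,-4)=1638 g(14,-2)=2002 g(14,0)=1430
t=15: g(15,-15)=1 g(15,-13)=15 g(15,-11)=104 g(15,-9)=440 g(15,-7)=1260 g(15,-5)=2548 g(15,-3)=3640 g(15,-1)=3432 g(15,1)=1430
t=16: g(16,-16)=1 g(16,-14)=16 g(16,-12)=119 g(16,-10)=544 g(16,-8)=1700 g(16,-6)=3808 g(16,-4)=6188 g(16,-2)=7072 g(16,0)=4862
t=17: g(17,-17)=1 g(17,-15)=17 g(17,-13)=135 g(17,-11)=663 g(17,-9)=2244 g(17,-7)=5508 g(17,-5)=9996 g(17,-3)=13260 g(17,-1)=11934 g(17,1)=4862
t=18: g(18,-18)=1 g(18,-16)=18 g(18,-14)=152 g(18,-12)=798 g(18,-10)=2907 g(18,-8)=7752 g(18,-6)=15504 g(18,-4)=23256 g(18,-2)=25194 g(18,0)=16796
Paths never hitting 2: Σ_s g(18,s) = 92378
Paths hitting 2: 2^18 - 92378 = 169766
P = 169766/262144 = 84883/131072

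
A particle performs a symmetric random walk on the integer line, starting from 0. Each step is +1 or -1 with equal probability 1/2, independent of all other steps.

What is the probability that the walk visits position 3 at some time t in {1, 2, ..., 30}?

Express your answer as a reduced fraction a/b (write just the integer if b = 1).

Answer: 313889477/536870912

Derivation:
Count via complement. Let g(t,s) = #length-t paths at position s with S_1..S_t all ≠ 3.
g(t,s) = g(t-1,s-1) + g(t-1,s+1) for s ≠ 3; g(t,3) = 0.
t=0: g(0,0)=1
t=1: g(1,-1)=1 g(1,1)=1
t=2: g(2,-2)=1 g(2,0)=2 g(2,2)=1
t=3: g(3,-3)=1 g(3,-1)=3 g(3,1)=3
t=4: g(4,-4)=1 g(4,-2)=4 g(4,0)=6 g(4,2)=3
t=5: g(5,-5)=1 g(5,-3)=5 g(5,-1)=10 g(5,1)=9
t=6: g(6,-6)=1 g(6,-4)=6 g(6,-2)=15 g(6,0)=19 g(6,2)=9
t=7: g(7,-7)=1 g(7,-5)=7 g(7,-3)=21 g(7,-1)=34 g(7,1)=28
t=8: g(8,-8)=1 g(8,-6)=8 g(8,-4)=28 g(8,-2)=55 g(8,0)=62 g(8,2)=28
t=9: g(9,-9)=1 g(9,-7)=9 g(9,-5)=36 g(9,-3)=83 g(9,-1)=117 g(9,1)=90
t=10: g(10,-10)=1 g(10,-8)=10 g(10,-6)=45 g(10,-4)=119 g(10,-2)=200 g(10,0)=207 g(10,2)=90
t=11: g(11,-11)=1 g(11,-9)=11 g(11,-7)=55 g(11,-5)=164 g(11,-3)=319 g(11,-1)=407 g(11,1)=297
t=12: g(12,-12)=1 g(12,-10)=12 g(12,-8)=66 g(12,-6)=219 g(12,-4)=483 g(12,-2)=726 g(12,0)=704 g(12,2)=297
t=13: g(13,-13)=1 g(13,-11)=13 g(13,-9)=78 g(13,-7)=285 g(13,-5)=702 g(13,-3)=1209 g(13,-1)=1430 g(13,1)=1001
t=14: g(14,-14)=1 g(14,-12)=14 g(14,-10)=91 g(14,-8)=363 g(14,-6)=987 g(14,-4)=1911 g(14,-2)=2639 g(14,0)=2431 g(14,2)=1001
t=15: g(15,-15)=1 g(15,-13)=15 g(15,-11)=105 g(15,-9)=454 g(15,-7)=1350 g(15,-5)=2898 g(15,-3)=4550 g(15,-1)=5070 g(15,1)=3432
t=16: g(16,-16)=1 g(16,-14)=16 g(16,-12)=120 g(16,-10)=559 g(16,-8)=1804 g(16,-6)=4248 g(16,-4)=7448 g(16,-2)=9620 g(16,0)=8502 g(16,2)=3432
t=17: g(17,-17)=1 g(17,-15)=17 g(17,-13)=136 g(17,-11)=679 g(17,-9)=2363 g(17,-7)=6052 g(17,-5)=11696 g(17,-3)=17068 g(17,-1)=18122 g(17,1)=11934
t=18: g(18,-18)=1 g(18,-16)=18 g(18,-14)=153 g(18,-12)=815 g(18,-10)=3042 g(18,-8)=8415 g(18,-6)=17748 g(18,-4)=28764 g(18,-2)=35190 g(18,0)=30056 g(18,2)=11934
t=19: g(19,-19)=1 g(19,-17)=19 g(19,-15)=171 g(19,-13)=968 g(19,-11)=3857 g(19,-9)=11457 g(19,-7)=26163 g(19,-5)=46512 g(19,-3)=63954 g(19,-1)=65246 g(19,1)=41990
t=20: g(20,-20)=1 g(20,-18)=20 g(20,-16)=190 g(20,-14)=1139 g(20,-12)=4825 g(20,-10)=15314 g(20,-8)=37620 g(20,-6)=72675 g(20,-4)=110466 g(20,-2)=129200 g(20,0)=107236 g(20,2)=41990
t=21: g(21,-21)=1 g(21,-19)=21 g(21,-17)=210 g(21,-15)=1329 g(21,-13)=5964 g(21,-11)=20139 g(21,-9)=52934 g(21,-7)=110295 g(21,-5)=183141 g(21,-3)=239666 g(21,-1)=236436 g(21,1)=149226
t=22: g(22,-22)=1 g(22,-20)=22 g(22,-18)=231 g(22,-16)=1539 g(22,-14)=7293 g(22,-12)=26103 g(22,-10)=73073 g(22,-8)=163229 g(22,-6)=293436 g(22,-4)=422807 g(22,-2)=476102 g(22,0)=385662 g(22,2)=149226
t=23: g(23,-23)=1 g(23,-21)=23 g(23,-19)=253 g(23,-17)=1770 g(23,-15)=8832 g(23,-13)=33396 g(23,-11)=99176 g(23,-9)=236302 g(23,-7)=456665 g(23,-5)=716243 g(23,-3)=898909 g(23,-1)=861764 g(23,1)=534888
t=24: g(24,-24)=1 g(24,-22)=24 g(24,-20)=276 g(24,-18)=2023 g(24,-16)=10602 g(24,-14)=42228 g(24,-12)=132572 g(24,-10)=335478 g(24,-8)=692967 g(24,-6)=1172908 g(24,-4)=1615152 g(24,-2)=1760673 g(24,0)=1396652 g(24,2)=534888
t=25: g(25,-25)=1 g(25,-23)=25 g(25,-21)=300 g(25,-19)=2299 g(25,-17)=12625 g(25,-15)=52830 g(25,-13)=174800 g(25,-11)=468050 g(25,-9)=1028445 g(25,-7)=1865875 g(25,-5)=2788060 g(25,-3)=3375825 g(25,-1)=3157325 g(25,1)=1931540
t=26: g(26,-26)=1 g(26,-24)=26 g(26,-22)=325 g(26,-20)=2599 g(26,-18)=14924 g(26,-16)=65455 g(26,-14)=227630 g(26,-12)=642850 g(26,-10)=1496495 g(26,-8)=2894320 g(26,-6)=4653935 g(26,-4)=6163885 g(26,-2)=6533150 g(26,0)=5088865 g(26,2)=1931540
t=27: g(27,-27)=1 g(27,-25)=27 g(27,-23)=351 g(27,-21)=2924 g(27,-19)=17523 g(27,-17)=80379 g(27,-15)=293085 g(27,-13)=870480 g(27,-11)=2139345 g(27,-9)=4390815 g(27,-7)=7548255 g(27,-5)=10817820 g(27,-3)=12697035 g(27,-1)=11622015 g(27,1)=7020405
t=28: g(28,-28)=1 g(28,-26)=28 g(28,-24)=378 g(28,-22)=3275 g(28,-20)=20447 g(28,-18)=97902 g(28,-16)=373464 g(28,-14)=1163565 g(28,-12)=3009825 g(28,-10)=6530160 g(28,-8)=11939070 g(28,-6)=18366075 g(28,-4)=23514855 g(28,-2)=24319050 g(28,0)=18642420 g(28,2)=7020405
t=29: g(29,-29)=1 g(29,-27)=29 g(29,-25)=406 g(29,-23)=3653 g(29,-21)=23722 g(29,-19)=118349 g(29,-17)=471366 g(29,-15)=1537029 g(29,-13)=4173390 g(29,-11)=9539985 g(29,-9)=18469230 g(29,-7)=30305145 g(29,-5)=41880930 g(29,-3)=47833905 g(29,-1)=42961470 g(29,1)=25662825
t=30: g(30,-30)=1 g(30,-28)=30 g(30,-26)=435 g(30,-24)=4059 g(30,-22)=27375 g(30,-20)=142071 g(30,-18)=589715 g(30,-16)=2008395 g(30,-14)=5710419 g(30,-12)=13713375 g(30,-10)=28009215 g(30,-8)=48774375 g(30,-6)=72186075 g(30,-4)=89714835 g(30,-2)=90795375 g(30,0)=68624295 g(30,2)=25662825
Paths never hitting 3: Σ_s g(30,s) = 445962870
Paths hitting 3: 2^30 - 445962870 = 627778954
P = 627778954/1073741824 = 313889477/536870912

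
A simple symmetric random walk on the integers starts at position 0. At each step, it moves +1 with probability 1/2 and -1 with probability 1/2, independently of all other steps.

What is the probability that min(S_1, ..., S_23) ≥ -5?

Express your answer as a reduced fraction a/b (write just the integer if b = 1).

Answer: 1656667/2097152

Derivation:
Let f(t,s) = #length-t paths at position s with S_1..S_t all ≥ -5.
f(t,s) = f(t-1,s-1) + f(t-1,s+1) for s ≥ -5; f(t,s) = 0 for s < -5.
t=0: f(0,0)=1
t=1: f(1,-1)=1 f(1,1)=1
t=2: f(2,-2)=1 f(2,0)=2 f(2,2)=1
t=3: f(3,-3)=1 f(3,-1)=3 f(3,1)=3 f(3,3)=1
t=4: f(4,-4)=1 f(4,-2)=4 f(4,0)=6 f(4,2)=4 f(4,4)=1
t=5: f(5,-5)=1 f(5,-3)=5 f(5,-1)=10 f(5,1)=10 f(5,3)=5 f(5,5)=1
t=6: f(6,-4)=6 f(6,-2)=15 f(6,0)=20 f(6,2)=15 f(6,4)=6 f(6,6)=1
t=7: f(7,-5)=6 f(7,-3)=21 f(7,-1)=35 f(7,1)=35 f(7,3)=21 f(7,5)=7 f(7,7)=1
t=8: f(8,-4)=27 f(8,-2)=56 f(8,0)=70 f(8,2)=56 f(8,4)=28 f(8,6)=8 f(8,8)=1
t=9: f(9,-5)=27 f(9,-3)=83 f(9,-1)=126 f(9,1)=126 f(9,3)=84 f(9,5)=36 f(9,7)=9 f(9,9)=1
t=10: f(10,-4)=110 f(10,-2)=209 f(10,0)=252 f(10,2)=210 f(10,4)=120 f(10,6)=45 f(10,8)=10 f(10,10)=1
t=11: f(11,-5)=110 f(11,-3)=319 f(11,-1)=461 f(11,1)=462 f(11,3)=330 f(11,5)=165 f(11,7)=55 f(11,9)=11 f(11,11)=1
t=12: f(12,-4)=429 f(12,-2)=780 f(12,0)=923 f(12,2)=792 f(12,4)=495 f(12,6)=220 f(12,8)=66 f(12,10)=12 f(12,12)=1
t=13: f(13,-5)=429 f(13,-3)=1209 f(13,-1)=1703 f(13,1)=1715 f(13,3)=1287 f(13,5)=715 f(13,7)=286 f(13,9)=78 f(13,11)=13 f(13,13)=1
t=14: f(14,-4)=1638 f(14,-2)=2912 f(14,0)=3418 f(14,2)=3002 f(14,4)=2002 f(14,6)=1001 f(14,8)=364 f(14,10)=91 f(14,12)=14 f(14,14)=1
t=15: f(15,-5)=1638 f(15,-3)=4550 f(15,-1)=6330 f(15,1)=6420 f(15,3)=5004 f(15,5)=3003 f(15,7)=1365 f(15,9)=455 f(15,11)=105 f(15,13)=15 f(15,15)=1
t=16: f(16,-4)=6188 f(16,-2)=10880 f(16,0)=12750 f(16,2)=11424 f(16,4)=8007 f(16,6)=4368 f(16,8)=1820 f(16,10)=560 f(16,12)=120 f(16,14)=16 f(16,16)=1
t=17: f(17,-5)=6188 f(17,-3)=17068 f(17,-1)=23630 f(17,1)=24174 f(17,3)=19431 f(17,5)=12375 f(17,7)=6188 f(17,9)=2380 f(17,11)=680 f(17,13)=136 f(17,15)=17 f(17,17)=1
t=18: f(18,-4)=23256 f(18,-2)=40698 f(18,0)=47804 f(18,2)=43605 f(18,4)=31806 f(18,6)=18563 f(18,8)=8568 f(18,10)=3060 f(18,12)=816 f(18,14)=153 f(18,16)=18 f(18,18)=1
t=19: f(19,-5)=23256 f(19,-3)=63954 f(19,-1)=88502 f(19,1)=91409 f(19,3)=75411 f(19,5)=50369 f(19,7)=27131 f(19,9)=11628 f(19,11)=3876 f(19,13)=969 f(19,15)=171 f(19,17)=19 f(19,19)=1
t=20: f(20,-4)=87210 f(20,-2)=152456 f(20,0)=179911 f(20,2)=166820 f(20,4)=125780 f(20,6)=77500 f(20,8)=38759 f(20,10)=15504 f(20,12)=4845 f(20,14)=1140 f(20,16)=190 f(20,18)=20 f(20,20)=1
t=21: f(21,-5)=87210 f(21,-3)=239666 f(21,-1)=332367 f(21,1)=346731 f(21,3)=292600 f(21,5)=203280 f(21,7)=116259 f(21,9)=54263 f(21,11)=20349 f(21,13)=5985 f(21,15)=1330 f(21,17)=210 f(21,19)=21 f(21,21)=1
t=22: f(22,-4)=326876 f(22,-2)=572033 f(22,0)=679098 f(22,2)=639331 f(22,4)=495880 f(22,6)=319539 f(22,8)=170522 f(22,10)=74612 f(22,12)=26334 f(22,14)=7315 f(22,16)=1540 f(22,18)=231 f(22,20)=22 f(22,22)=1
t=23: f(23,-5)=326876 f(23,-3)=898909 f(23,-1)=1251131 f(23,1)=1318429 f(23,3)=1135211 f(23,5)=815419 f(23,7)=490061 f(23,9)=245134 f(23,11)=100946 f(23,13)=33649 f(23,15)=8855 f(23,17)=1771 f(23,19)=253 f(23,21)=23 f(23,23)=1
Σ_s f(23,s) = 6626668
P = 6626668/8388608 = 1656667/2097152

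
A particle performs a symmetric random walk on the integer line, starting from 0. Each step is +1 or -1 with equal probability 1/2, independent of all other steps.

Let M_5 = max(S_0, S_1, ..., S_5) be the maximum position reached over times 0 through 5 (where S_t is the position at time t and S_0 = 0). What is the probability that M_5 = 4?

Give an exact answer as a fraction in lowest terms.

Answer: 1/32

Derivation:
Let M_5 = max(S_0,...,S_5). Use the reflection principle: for j ≥ 1, #{paths with M_5 ≥ j} = #{S_5 ≥ j} + #{S_5 ≥ j+1}.
By reflection, #{M_5 ≥ 4} = #{S_5 ≥ 4} + #{S_5 ≥ 5} = 1 + 1 = 2.
#{M_5 ≥ 5} = #{S_5 ≥ 5} + #{S_5 ≥ 6} = 1 + 0 = 1.
#{M_5 = 4} = 2 - 1 = 1.
P(M_5 = 4) = 1/32 = 1/32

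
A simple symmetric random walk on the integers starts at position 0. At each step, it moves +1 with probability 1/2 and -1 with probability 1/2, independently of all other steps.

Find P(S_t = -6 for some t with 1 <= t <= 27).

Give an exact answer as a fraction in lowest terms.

Count via complement. Let g(t,s) = #length-t paths at position s with S_1..S_t all ≠ -6.
g(t,s) = g(t-1,s-1) + g(t-1,s+1) for s ≠ -6; g(t,-6) = 0.
t=0: g(0,0)=1
t=1: g(1,-1)=1 g(1,1)=1
t=2: g(2,-2)=1 g(2,0)=2 g(2,2)=1
t=3: g(3,-3)=1 g(3,-1)=3 g(3,1)=3 g(3,3)=1
t=4: g(4,-4)=1 g(4,-2)=4 g(4,0)=6 g(4,2)=4 g(4,4)=1
t=5: g(5,-5)=1 g(5,-3)=5 g(5,-1)=10 g(5,1)=10 g(5,3)=5 g(5,5)=1
t=6: g(6,-4)=6 g(6,-2)=15 g(6,0)=20 g(6,2)=15 g(6,4)=6 g(6,6)=1
t=7: g(7,-5)=6 g(7,-3)=21 g(7,-1)=35 g(7,1)=35 g(7,3)=21 g(7,5)=7 g(7,7)=1
t=8: g(8,-4)=27 g(8,-2)=56 g(8,0)=70 g(8,2)=56 g(8,4)=28 g(8,6)=8 g(8,8)=1
t=9: g(9,-5)=27 g(9,-3)=83 g(9,-1)=126 g(9,1)=126 g(9,3)=84 g(9,5)=36 g(9,7)=9 g(9,9)=1
t=10: g(10,-4)=110 g(10,-2)=209 g(10,0)=252 g(10,2)=210 g(10,4)=120 g(10,6)=45 g(10,8)=10 g(10,10)=1
t=11: g(11,-5)=110 g(11,-3)=319 g(11,-1)=461 g(11,1)=462 g(11,3)=330 g(11,5)=165 g(11,7)=55 g(11,9)=11 g(11,11)=1
t=12: g(12,-4)=429 g(12,-2)=780 g(12,0)=923 g(12,2)=792 g(12,4)=495 g(12,6)=220 g(12,8)=66 g(12,10)=12 g(12,12)=1
t=13: g(13,-5)=429 g(13,-3)=1209 g(13,-1)=1703 g(13,1)=1715 g(13,3)=1287 g(13,5)=715 g(13,7)=286 g(13,9)=78 g(13,11)=13 g(13,13)=1
t=14: g(14,-4)=1638 g(14,-2)=2912 g(14,0)=3418 g(14,2)=3002 g(14,4)=2002 g(14,6)=1001 g(14,8)=364 g(14,10)=91 g(14,12)=14 g(14,14)=1
t=15: g(15,-5)=1638 g(15,-3)=4550 g(15,-1)=6330 g(15,1)=6420 g(15,3)=5004 g(15,5)=3003 g(15,7)=1365 g(15,9)=455 g(15,11)=105 g(15,13)=15 g(15,15)=1
t=16: g(16,-4)=6188 g(16,-2)=10880 g(16,0)=12750 g(16,2)=11424 g(16,4)=8007 g(16,6)=4368 g(16,8)=1820 g(16,10)=560 g(16,12)=120 g(16,14)=16 g(16,16)=1
t=17: g(17,-5)=6188 g(17,-3)=17068 g(17,-1)=23630 g(17,1)=24174 g(17,3)=19431 g(17,5)=12375 g(17,7)=6188 g(17,9)=2380 g(17,11)=680 g(17,13)=136 g(17,15)=17 g(17,17)=1
t=18: g(18,-4)=23256 g(18,-2)=40698 g(18,0)=47804 g(18,2)=43605 g(18,4)=31806 g(18,6)=18563 g(18,8)=8568 g(18,10)=3060 g(18,12)=816 g(18,14)=153 g(18,16)=18 g(18,18)=1
t=19: g(19,-5)=23256 g(19,-3)=63954 g(19,-1)=88502 g(19,1)=91409 g(19,3)=75411 g(19,5)=50369 g(19,7)=27131 g(19,9)=11628 g(19,11)=3876 g(19,13)=969 g(19,15)=171 g(19,17)=19 g(19,19)=1
t=20: g(20,-4)=87210 g(20,-2)=152456 g(20,0)=179911 g(20,2)=166820 g(20,4)=125780 g(20,6)=77500 g(20,8)=38759 g(20,10)=15504 g(20,12)=4845 g(20,14)=1140 g(20,16)=190 g(20,18)=20 g(20,20)=1
t=21: g(21,-5)=87210 g(21,-3)=239666 g(21,-1)=332367 g(21,1)=346731 g(21,3)=292600 g(21,5)=203280 g(21,7)=116259 g(21,9)=54263 g(21,11)=20349 g(21,13)=5985 g(21,15)=1330 g(21,17)=210 g(21,19)=21 g(21,21)=1
t=22: g(22,-4)=326876 g(22,-2)=572033 g(22,0)=679098 g(22,2)=639331 g(22,4)=495880 g(22,6)=319539 g(22,8)=170522 g(22,10)=74612 g(22,12)=26334 g(22,14)=7315 g(22,16)=1540 g(22,18)=231 g(22,20)=22 g(22,22)=1
t=23: g(23,-5)=326876 g(23,-3)=898909 g(23,-1)=1251131 g(23,1)=1318429 g(23,3)=1135211 g(23,5)=815419 g(23,7)=490061 g(23,9)=245134 g(23,11)=100946 g(23,13)=33649 g(23,15)=8855 g(23,17)=1771 g(23,19)=253 g(23,21)=23 g(23,23)=1
t=24: g(24,-4)=1225785 g(24,-2)=2150040 g(24,0)=2569560 g(24,2)=2453640 g(24,4)=1950630 g(24,6)=1305480 g(24,8)=735195 g(24,10)=346080 g(24,12)=134595 g(24,14)=42504 g(24,16)=10626 g(24,18)=2024 g(24,20)=276 g(24,22)=24 g(24,24)=1
t=25: g(25,-5)=1225785 g(25,-3)=3375825 g(25,-1)=4719600 g(25,1)=5023200 g(25,3)=4404270 g(25,5)=3256110 g(25,7)=2040675 g(25,9)=1081275 g(25,11)=480675 g(25,13)=177099 g(25,15)=53130 g(25,17)=12650 g(25,19)=2300 g(25,21)=300 g(25,23)=25 g(25,25)=1
t=26: g(26,-4)=4601610 g(26,-2)=8095425 g(26,0)=9742800 g(26,2)=9427470 g(26,4)=7660380 g(26,6)=5296785 g(26,8)=3121950 g(26,10)=1561950 g(26,12)=657774 g(26,14)=230229 g(26,16)=65780 g(26,18)=14950 g(26,20)=2600 g(26,22)=325 g(26,24)=26 g(26,26)=1
t=27: g(27,-5)=4601610 g(27,-3)=12697035 g(27,-1)=17838225 g(27,1)=19170270 g(27,3)=17087850 g(27,5)=12957165 g(27,7)=8418735 g(27,9)=4683900 g(27,11)=2219724 g(27,13)=888003 g(27,15)=296009 g(27,17)=80730 g(27,19)=17550 g(27,21)=2925 g(27,23)=351 g(27,25)=27 g(27,27)=1
Paths never hitting -6: Σ_s g(27,s) = 100960110
Paths hitting -6: 2^27 - 100960110 = 33257618
P = 33257618/134217728 = 16628809/67108864

Answer: 16628809/67108864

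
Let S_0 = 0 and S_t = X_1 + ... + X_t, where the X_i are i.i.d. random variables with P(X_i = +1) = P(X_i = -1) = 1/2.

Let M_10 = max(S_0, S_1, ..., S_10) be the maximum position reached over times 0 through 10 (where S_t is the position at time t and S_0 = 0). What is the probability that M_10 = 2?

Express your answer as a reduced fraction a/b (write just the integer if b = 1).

Answer: 105/512

Derivation:
Let M_10 = max(S_0,...,S_10). Use the reflection principle: for j ≥ 1, #{paths with M_10 ≥ j} = #{S_10 ≥ j} + #{S_10 ≥ j+1}.
By reflection, #{M_10 ≥ 2} = #{S_10 ≥ 2} + #{S_10 ≥ 3} = 386 + 176 = 562.
#{M_10 ≥ 3} = #{S_10 ≥ 3} + #{S_10 ≥ 4} = 176 + 176 = 352.
#{M_10 = 2} = 562 - 352 = 210.
P(M_10 = 2) = 210/1024 = 105/512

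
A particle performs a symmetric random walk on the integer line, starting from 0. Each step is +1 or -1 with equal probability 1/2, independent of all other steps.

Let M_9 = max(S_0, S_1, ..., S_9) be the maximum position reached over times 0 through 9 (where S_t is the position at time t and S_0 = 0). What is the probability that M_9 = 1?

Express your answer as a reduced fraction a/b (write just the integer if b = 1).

Answer: 63/256

Derivation:
Let M_9 = max(S_0,...,S_9). Use the reflection principle: for j ≥ 1, #{paths with M_9 ≥ j} = #{S_9 ≥ j} + #{S_9 ≥ j+1}.
By reflection, #{M_9 ≥ 1} = #{S_9 ≥ 1} + #{S_9 ≥ 2} = 256 + 130 = 386.
#{M_9 ≥ 2} = #{S_9 ≥ 2} + #{S_9 ≥ 3} = 130 + 130 = 260.
#{M_9 = 1} = 386 - 260 = 126.
P(M_9 = 1) = 126/512 = 63/256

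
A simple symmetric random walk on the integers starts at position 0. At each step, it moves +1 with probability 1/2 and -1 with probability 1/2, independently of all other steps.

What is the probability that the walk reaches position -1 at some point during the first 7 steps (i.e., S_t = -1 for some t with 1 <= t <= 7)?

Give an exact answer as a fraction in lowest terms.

Answer: 93/128

Derivation:
Count via complement. Let g(t,s) = #length-t paths at position s with S_1..S_t all ≠ -1.
g(t,s) = g(t-1,s-1) + g(t-1,s+1) for s ≠ -1; g(t,-1) = 0.
t=0: g(0,0)=1
t=1: g(1,1)=1
t=2: g(2,0)=1 g(2,2)=1
t=3: g(3,1)=2 g(3,3)=1
t=4: g(4,0)=2 g(4,2)=3 g(4,4)=1
t=5: g(5,1)=5 g(5,3)=4 g(5,5)=1
t=6: g(6,0)=5 g(6,2)=9 g(6,4)=5 g(6,6)=1
t=7: g(7,1)=14 g(7,3)=14 g(7,5)=6 g(7,7)=1
Paths never hitting -1: Σ_s g(7,s) = 35
Paths hitting -1: 2^7 - 35 = 93
P = 93/128 = 93/128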